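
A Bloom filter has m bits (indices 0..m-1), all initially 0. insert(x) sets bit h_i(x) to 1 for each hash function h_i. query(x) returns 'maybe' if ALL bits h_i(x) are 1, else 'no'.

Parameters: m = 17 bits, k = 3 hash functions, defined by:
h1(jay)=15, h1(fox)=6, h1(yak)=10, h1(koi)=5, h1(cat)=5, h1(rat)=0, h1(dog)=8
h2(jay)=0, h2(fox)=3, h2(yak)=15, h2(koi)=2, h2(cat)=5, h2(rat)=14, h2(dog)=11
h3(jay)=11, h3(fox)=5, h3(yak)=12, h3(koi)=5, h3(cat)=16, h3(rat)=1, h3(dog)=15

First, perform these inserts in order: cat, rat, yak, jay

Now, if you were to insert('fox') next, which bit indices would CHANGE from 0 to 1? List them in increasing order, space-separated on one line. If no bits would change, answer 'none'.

Answer: 3 6

Derivation:
Start: bits=00000000000000000
After insert 'cat': sets bits 5 16 -> bits=00000100000000001
After insert 'rat': sets bits 0 1 14 -> bits=11000100000000101
After insert 'yak': sets bits 10 12 15 -> bits=11000100001010111
After insert 'jay': sets bits 0 11 15 -> bits=11000100001110111
insert 'fox' would touch bits 3 5 6; currently bit3=0, bit5=1, bit6=0
Bits that are 0 among those (would change 0->1): 3 6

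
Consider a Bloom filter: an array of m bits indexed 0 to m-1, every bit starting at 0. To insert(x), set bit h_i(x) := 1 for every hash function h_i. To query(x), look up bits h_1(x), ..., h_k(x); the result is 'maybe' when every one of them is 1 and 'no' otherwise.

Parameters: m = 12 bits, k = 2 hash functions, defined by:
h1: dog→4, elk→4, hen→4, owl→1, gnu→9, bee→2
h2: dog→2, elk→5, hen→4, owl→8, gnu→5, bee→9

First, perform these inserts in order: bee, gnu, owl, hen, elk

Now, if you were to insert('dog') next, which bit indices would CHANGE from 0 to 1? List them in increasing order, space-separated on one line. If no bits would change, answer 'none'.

Start: bits=000000000000
After insert 'bee': sets bits 2 9 -> bits=001000000100
After insert 'gnu': sets bits 5 9 -> bits=001001000100
After insert 'owl': sets bits 1 8 -> bits=011001001100
After insert 'hen': sets bits 4 -> bits=011011001100
After insert 'elk': sets bits 4 5 -> bits=011011001100
insert 'dog' would touch bits 2 4; currently bit2=1, bit4=1
Bits that are 0 among those (would change 0->1): none

Answer: none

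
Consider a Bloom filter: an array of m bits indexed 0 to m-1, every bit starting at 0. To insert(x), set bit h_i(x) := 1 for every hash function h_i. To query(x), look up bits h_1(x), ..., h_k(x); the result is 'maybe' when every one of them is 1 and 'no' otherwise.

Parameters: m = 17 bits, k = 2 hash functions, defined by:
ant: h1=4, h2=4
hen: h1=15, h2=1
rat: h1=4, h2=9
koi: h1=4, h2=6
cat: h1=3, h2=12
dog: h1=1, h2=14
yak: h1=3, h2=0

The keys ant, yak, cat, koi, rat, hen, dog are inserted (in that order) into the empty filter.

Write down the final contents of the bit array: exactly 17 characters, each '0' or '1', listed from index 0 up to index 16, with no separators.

Start: bits=00000000000000000
After insert 'ant': sets bits 4 -> bits=00001000000000000
After insert 'yak': sets bits 0 3 -> bits=10011000000000000
After insert 'cat': sets bits 3 12 -> bits=10011000000010000
After insert 'koi': sets bits 4 6 -> bits=10011010000010000
After insert 'rat': sets bits 4 9 -> bits=10011010010010000
After insert 'hen': sets bits 1 15 -> bits=11011010010010010
After insert 'dog': sets bits 1 14 -> bits=11011010010010110

Answer: 11011010010010110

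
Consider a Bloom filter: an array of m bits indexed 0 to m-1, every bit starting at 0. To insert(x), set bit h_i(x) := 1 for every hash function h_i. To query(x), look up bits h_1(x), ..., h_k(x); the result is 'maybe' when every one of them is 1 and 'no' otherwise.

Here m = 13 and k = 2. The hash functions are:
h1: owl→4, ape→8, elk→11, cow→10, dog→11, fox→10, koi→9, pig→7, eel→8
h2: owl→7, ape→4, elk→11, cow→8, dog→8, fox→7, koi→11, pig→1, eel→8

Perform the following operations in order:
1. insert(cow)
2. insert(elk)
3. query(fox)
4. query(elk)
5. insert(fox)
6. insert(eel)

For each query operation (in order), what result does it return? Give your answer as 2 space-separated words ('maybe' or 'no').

Start: bits=0000000000000
Op 1: insert cow -> sets bits 8 10 -> bits=0000000010100
Op 2: insert elk -> sets bits 11 -> bits=0000000010110
Op 3: query fox -> checks bit7=0, bit10=1 (has a 0) -> no
Op 4: query elk -> checks bit11=1 (all 1) -> maybe
Op 5: insert fox -> sets bits 7 10 -> bits=0000000110110
Op 6: insert eel -> sets bits 8 -> bits=0000000110110
Query results in order: no maybe

Answer: no maybe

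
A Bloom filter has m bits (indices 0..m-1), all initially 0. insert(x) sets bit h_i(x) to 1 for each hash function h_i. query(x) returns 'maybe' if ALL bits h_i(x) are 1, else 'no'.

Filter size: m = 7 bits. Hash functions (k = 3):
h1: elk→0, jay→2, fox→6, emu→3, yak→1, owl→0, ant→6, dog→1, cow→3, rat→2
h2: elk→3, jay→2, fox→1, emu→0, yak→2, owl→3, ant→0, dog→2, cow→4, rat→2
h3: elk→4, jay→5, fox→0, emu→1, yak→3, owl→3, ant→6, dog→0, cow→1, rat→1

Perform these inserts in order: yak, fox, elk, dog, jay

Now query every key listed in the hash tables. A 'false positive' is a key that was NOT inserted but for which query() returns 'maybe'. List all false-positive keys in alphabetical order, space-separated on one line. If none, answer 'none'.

Answer: ant cow emu owl rat

Derivation:
Start: bits=0000000
After insert 'yak': sets bits 1 2 3 -> bits=0111000
After insert 'fox': sets bits 0 1 6 -> bits=1111001
After insert 'elk': sets bits 0 3 4 -> bits=1111101
After insert 'dog': sets bits 0 1 2 -> bits=1111101
After insert 'jay': sets bits 2 5 -> bits=1111111
Not inserted: ant cow emu owl rat — query each against bits=1111111:
query ant: checks bit0=1, bit6=1 (all 1) -> maybe => FALSE POSITIVE
query cow: checks bit1=1, bit3=1, bit4=1 (all 1) -> maybe => FALSE POSITIVE
query emu: checks bit0=1, bit1=1, bit3=1 (all 1) -> maybe => FALSE POSITIVE
query owl: checks bit0=1, bit3=1 (all 1) -> maybe => FALSE POSITIVE
query rat: checks bit1=1, bit2=1 (all 1) -> maybe => FALSE POSITIVE
False positives (alphabetical): ant cow emu owl rat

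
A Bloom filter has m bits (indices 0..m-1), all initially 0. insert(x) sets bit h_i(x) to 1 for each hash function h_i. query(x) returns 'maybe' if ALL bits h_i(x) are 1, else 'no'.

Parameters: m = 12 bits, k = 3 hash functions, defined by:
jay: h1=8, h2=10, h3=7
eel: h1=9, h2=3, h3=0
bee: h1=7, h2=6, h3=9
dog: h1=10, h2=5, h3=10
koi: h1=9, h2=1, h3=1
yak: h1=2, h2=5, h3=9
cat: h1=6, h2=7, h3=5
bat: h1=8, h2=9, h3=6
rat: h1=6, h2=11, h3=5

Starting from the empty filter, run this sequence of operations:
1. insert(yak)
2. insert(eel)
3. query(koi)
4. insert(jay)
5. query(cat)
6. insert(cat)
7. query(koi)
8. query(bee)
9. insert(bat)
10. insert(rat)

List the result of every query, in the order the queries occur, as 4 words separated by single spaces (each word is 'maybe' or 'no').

Start: bits=000000000000
Op 1: insert yak -> sets bits 2 5 9 -> bits=001001000100
Op 2: insert eel -> sets bits 0 3 9 -> bits=101101000100
Op 3: query koi -> checks bit1=0, bit9=1 (has a 0) -> no
Op 4: insert jay -> sets bits 7 8 10 -> bits=101101011110
Op 5: query cat -> checks bit5=1, bit6=0, bit7=1 (has a 0) -> no
Op 6: insert cat -> sets bits 5 6 7 -> bits=101101111110
Op 7: query koi -> checks bit1=0, bit9=1 (has a 0) -> no
Op 8: query bee -> checks bit6=1, bit7=1, bit9=1 (all 1) -> maybe
Op 9: insert bat -> sets bits 6 8 9 -> bits=101101111110
Op 10: insert rat -> sets bits 5 6 11 -> bits=101101111111
Query results in order: no no no maybe

Answer: no no no maybe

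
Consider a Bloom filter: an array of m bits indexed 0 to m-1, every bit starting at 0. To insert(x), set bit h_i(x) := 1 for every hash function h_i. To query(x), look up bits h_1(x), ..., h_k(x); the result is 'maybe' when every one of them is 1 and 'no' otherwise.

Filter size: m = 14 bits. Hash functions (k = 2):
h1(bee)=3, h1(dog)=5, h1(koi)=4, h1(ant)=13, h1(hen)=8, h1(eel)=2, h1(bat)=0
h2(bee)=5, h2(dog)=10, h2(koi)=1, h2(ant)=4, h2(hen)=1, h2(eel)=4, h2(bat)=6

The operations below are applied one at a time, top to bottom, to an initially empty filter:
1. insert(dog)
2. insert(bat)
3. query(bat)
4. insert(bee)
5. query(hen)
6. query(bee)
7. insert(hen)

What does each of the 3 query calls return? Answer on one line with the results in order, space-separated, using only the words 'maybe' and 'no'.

Start: bits=00000000000000
Op 1: insert dog -> sets bits 5 10 -> bits=00000100001000
Op 2: insert bat -> sets bits 0 6 -> bits=10000110001000
Op 3: query bat -> checks bit0=1, bit6=1 (all 1) -> maybe
Op 4: insert bee -> sets bits 3 5 -> bits=10010110001000
Op 5: query hen -> checks bit1=0, bit8=0 (has a 0) -> no
Op 6: query bee -> checks bit3=1, bit5=1 (all 1) -> maybe
Op 7: insert hen -> sets bits 1 8 -> bits=11010110101000
Query results in order: maybe no maybe

Answer: maybe no maybe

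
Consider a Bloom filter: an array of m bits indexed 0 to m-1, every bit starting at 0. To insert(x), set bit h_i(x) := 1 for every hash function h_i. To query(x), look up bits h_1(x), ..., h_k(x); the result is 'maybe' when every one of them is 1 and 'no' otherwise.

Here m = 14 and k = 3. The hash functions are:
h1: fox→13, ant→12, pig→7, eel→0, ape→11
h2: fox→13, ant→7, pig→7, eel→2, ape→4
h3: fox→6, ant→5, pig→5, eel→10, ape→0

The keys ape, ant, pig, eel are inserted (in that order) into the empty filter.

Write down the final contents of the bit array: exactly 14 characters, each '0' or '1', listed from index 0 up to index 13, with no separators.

Start: bits=00000000000000
After insert 'ape': sets bits 0 4 11 -> bits=10001000000100
After insert 'ant': sets bits 5 7 12 -> bits=10001101000110
After insert 'pig': sets bits 5 7 -> bits=10001101000110
After insert 'eel': sets bits 0 2 10 -> bits=10101101001110

Answer: 10101101001110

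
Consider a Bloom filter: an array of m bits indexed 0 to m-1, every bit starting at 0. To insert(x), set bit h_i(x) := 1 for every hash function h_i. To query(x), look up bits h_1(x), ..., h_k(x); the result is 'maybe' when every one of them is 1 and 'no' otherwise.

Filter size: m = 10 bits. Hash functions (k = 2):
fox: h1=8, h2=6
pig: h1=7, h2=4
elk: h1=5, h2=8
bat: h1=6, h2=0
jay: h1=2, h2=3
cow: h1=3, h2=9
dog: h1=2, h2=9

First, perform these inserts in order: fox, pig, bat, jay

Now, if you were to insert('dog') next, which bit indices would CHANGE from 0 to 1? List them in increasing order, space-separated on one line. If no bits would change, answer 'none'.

Answer: 9

Derivation:
Start: bits=0000000000
After insert 'fox': sets bits 6 8 -> bits=0000001010
After insert 'pig': sets bits 4 7 -> bits=0000101110
After insert 'bat': sets bits 0 6 -> bits=1000101110
After insert 'jay': sets bits 2 3 -> bits=1011101110
insert 'dog' would touch bits 2 9; currently bit2=1, bit9=0
Bits that are 0 among those (would change 0->1): 9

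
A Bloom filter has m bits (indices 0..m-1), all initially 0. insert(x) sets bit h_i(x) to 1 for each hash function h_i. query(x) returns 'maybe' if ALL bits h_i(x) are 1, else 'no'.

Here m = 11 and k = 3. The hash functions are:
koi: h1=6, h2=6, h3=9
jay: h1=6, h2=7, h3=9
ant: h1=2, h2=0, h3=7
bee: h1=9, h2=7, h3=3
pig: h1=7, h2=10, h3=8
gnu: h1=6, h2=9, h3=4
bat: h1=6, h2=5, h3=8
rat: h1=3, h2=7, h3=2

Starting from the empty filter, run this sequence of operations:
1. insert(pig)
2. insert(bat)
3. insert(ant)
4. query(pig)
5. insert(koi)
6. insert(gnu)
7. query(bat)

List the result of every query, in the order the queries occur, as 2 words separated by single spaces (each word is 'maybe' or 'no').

Start: bits=00000000000
Op 1: insert pig -> sets bits 7 8 10 -> bits=00000001101
Op 2: insert bat -> sets bits 5 6 8 -> bits=00000111101
Op 3: insert ant -> sets bits 0 2 7 -> bits=10100111101
Op 4: query pig -> checks bit7=1, bit8=1, bit10=1 (all 1) -> maybe
Op 5: insert koi -> sets bits 6 9 -> bits=10100111111
Op 6: insert gnu -> sets bits 4 6 9 -> bits=10101111111
Op 7: query bat -> checks bit5=1, bit6=1, bit8=1 (all 1) -> maybe
Query results in order: maybe maybe

Answer: maybe maybe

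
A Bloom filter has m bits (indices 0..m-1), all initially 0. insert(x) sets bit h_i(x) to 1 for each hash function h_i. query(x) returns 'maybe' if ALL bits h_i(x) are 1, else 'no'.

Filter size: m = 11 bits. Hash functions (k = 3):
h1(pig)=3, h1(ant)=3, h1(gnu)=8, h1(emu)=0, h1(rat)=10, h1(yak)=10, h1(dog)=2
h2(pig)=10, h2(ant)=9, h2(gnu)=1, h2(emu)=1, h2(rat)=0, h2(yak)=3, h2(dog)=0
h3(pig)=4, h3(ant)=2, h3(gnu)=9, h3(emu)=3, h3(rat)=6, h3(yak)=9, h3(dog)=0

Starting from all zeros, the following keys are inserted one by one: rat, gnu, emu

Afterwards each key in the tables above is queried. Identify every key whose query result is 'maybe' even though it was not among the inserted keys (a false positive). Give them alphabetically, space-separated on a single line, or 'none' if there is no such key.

Start: bits=00000000000
After insert 'rat': sets bits 0 6 10 -> bits=10000010001
After insert 'gnu': sets bits 1 8 9 -> bits=11000010111
After insert 'emu': sets bits 0 1 3 -> bits=11010010111
Not inserted: ant dog pig yak — query each against bits=11010010111:
query ant: checks bit2=0, bit3=1, bit9=1 (has a 0) -> no => not a false positive
query dog: checks bit0=1, bit2=0 (has a 0) -> no => not a false positive
query pig: checks bit3=1, bit4=0, bit10=1 (has a 0) -> no => not a false positive
query yak: checks bit3=1, bit9=1, bit10=1 (all 1) -> maybe => FALSE POSITIVE
False positives (alphabetical): yak

Answer: yak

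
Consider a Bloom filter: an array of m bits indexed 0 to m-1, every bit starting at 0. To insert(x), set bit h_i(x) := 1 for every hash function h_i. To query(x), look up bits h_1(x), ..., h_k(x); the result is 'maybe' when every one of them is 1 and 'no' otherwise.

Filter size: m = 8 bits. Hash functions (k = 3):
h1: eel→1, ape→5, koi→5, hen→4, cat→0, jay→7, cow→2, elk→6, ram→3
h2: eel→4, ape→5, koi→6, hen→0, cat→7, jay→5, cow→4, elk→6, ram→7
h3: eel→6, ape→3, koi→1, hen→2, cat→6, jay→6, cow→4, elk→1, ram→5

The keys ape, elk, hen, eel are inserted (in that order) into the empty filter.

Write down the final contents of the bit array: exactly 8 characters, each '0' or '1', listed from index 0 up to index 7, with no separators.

Answer: 11111110

Derivation:
Start: bits=00000000
After insert 'ape': sets bits 3 5 -> bits=00010100
After insert 'elk': sets bits 1 6 -> bits=01010110
After insert 'hen': sets bits 0 2 4 -> bits=11111110
After insert 'eel': sets bits 1 4 6 -> bits=11111110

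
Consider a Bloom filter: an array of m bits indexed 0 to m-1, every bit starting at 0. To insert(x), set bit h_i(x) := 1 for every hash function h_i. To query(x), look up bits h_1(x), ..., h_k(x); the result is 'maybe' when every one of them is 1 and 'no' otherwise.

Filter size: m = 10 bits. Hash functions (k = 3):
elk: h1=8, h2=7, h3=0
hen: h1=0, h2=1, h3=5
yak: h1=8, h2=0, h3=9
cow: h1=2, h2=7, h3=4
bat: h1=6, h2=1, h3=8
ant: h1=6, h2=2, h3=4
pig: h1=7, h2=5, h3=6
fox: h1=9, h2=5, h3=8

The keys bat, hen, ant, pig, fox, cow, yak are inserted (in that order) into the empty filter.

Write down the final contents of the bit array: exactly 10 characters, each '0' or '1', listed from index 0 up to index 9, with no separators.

Answer: 1110111111

Derivation:
Start: bits=0000000000
After insert 'bat': sets bits 1 6 8 -> bits=0100001010
After insert 'hen': sets bits 0 1 5 -> bits=1100011010
After insert 'ant': sets bits 2 4 6 -> bits=1110111010
After insert 'pig': sets bits 5 6 7 -> bits=1110111110
After insert 'fox': sets bits 5 8 9 -> bits=1110111111
After insert 'cow': sets bits 2 4 7 -> bits=1110111111
After insert 'yak': sets bits 0 8 9 -> bits=1110111111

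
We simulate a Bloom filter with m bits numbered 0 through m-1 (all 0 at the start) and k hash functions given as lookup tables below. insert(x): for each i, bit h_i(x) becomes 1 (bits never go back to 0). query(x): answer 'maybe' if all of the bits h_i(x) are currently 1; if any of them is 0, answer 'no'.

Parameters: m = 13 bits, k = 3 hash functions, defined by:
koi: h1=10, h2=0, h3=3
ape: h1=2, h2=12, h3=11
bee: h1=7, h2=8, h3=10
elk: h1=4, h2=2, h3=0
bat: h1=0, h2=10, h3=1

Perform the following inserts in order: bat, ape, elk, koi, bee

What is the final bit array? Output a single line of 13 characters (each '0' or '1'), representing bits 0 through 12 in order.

Start: bits=0000000000000
After insert 'bat': sets bits 0 1 10 -> bits=1100000000100
After insert 'ape': sets bits 2 11 12 -> bits=1110000000111
After insert 'elk': sets bits 0 2 4 -> bits=1110100000111
After insert 'koi': sets bits 0 3 10 -> bits=1111100000111
After insert 'bee': sets bits 7 8 10 -> bits=1111100110111

Answer: 1111100110111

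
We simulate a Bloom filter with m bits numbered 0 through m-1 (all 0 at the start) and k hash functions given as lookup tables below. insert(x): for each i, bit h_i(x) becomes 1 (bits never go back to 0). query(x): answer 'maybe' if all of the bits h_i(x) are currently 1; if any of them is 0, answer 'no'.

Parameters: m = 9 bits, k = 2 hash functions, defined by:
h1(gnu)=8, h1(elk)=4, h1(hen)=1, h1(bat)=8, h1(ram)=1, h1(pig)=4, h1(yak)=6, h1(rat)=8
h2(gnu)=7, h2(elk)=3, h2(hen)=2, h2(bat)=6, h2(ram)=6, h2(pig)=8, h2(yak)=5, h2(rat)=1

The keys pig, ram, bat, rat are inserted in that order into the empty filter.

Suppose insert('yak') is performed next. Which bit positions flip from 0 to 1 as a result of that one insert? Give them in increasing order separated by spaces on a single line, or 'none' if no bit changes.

Start: bits=000000000
After insert 'pig': sets bits 4 8 -> bits=000010001
After insert 'ram': sets bits 1 6 -> bits=010010101
After insert 'bat': sets bits 6 8 -> bits=010010101
After insert 'rat': sets bits 1 8 -> bits=010010101
insert 'yak' would touch bits 5 6; currently bit5=0, bit6=1
Bits that are 0 among those (would change 0->1): 5

Answer: 5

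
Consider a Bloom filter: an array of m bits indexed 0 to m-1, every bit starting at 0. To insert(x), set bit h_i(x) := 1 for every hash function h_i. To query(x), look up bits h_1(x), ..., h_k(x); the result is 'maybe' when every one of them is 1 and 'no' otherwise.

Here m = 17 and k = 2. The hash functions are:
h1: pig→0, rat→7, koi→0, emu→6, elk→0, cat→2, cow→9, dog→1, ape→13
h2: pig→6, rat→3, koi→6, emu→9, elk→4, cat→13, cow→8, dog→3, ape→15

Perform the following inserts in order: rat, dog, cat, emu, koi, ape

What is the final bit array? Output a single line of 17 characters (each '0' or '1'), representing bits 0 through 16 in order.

Answer: 11110011010001010

Derivation:
Start: bits=00000000000000000
After insert 'rat': sets bits 3 7 -> bits=00010001000000000
After insert 'dog': sets bits 1 3 -> bits=01010001000000000
After insert 'cat': sets bits 2 13 -> bits=01110001000001000
After insert 'emu': sets bits 6 9 -> bits=01110011010001000
After insert 'koi': sets bits 0 6 -> bits=11110011010001000
After insert 'ape': sets bits 13 15 -> bits=11110011010001010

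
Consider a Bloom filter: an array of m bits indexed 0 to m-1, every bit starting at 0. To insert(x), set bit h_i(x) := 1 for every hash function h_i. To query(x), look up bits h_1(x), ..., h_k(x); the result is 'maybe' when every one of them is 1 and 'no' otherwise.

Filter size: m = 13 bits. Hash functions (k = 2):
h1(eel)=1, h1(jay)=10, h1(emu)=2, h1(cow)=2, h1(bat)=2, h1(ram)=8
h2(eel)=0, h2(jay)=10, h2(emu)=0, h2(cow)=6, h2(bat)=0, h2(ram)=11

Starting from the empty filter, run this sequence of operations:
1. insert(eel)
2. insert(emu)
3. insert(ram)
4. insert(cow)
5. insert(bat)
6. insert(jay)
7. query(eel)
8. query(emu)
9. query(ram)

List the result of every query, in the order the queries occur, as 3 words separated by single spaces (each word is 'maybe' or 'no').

Start: bits=0000000000000
Op 1: insert eel -> sets bits 0 1 -> bits=1100000000000
Op 2: insert emu -> sets bits 0 2 -> bits=1110000000000
Op 3: insert ram -> sets bits 8 11 -> bits=1110000010010
Op 4: insert cow -> sets bits 2 6 -> bits=1110001010010
Op 5: insert bat -> sets bits 0 2 -> bits=1110001010010
Op 6: insert jay -> sets bits 10 -> bits=1110001010110
Op 7: query eel -> checks bit0=1, bit1=1 (all 1) -> maybe
Op 8: query emu -> checks bit0=1, bit2=1 (all 1) -> maybe
Op 9: query ram -> checks bit8=1, bit11=1 (all 1) -> maybe
Query results in order: maybe maybe maybe

Answer: maybe maybe maybe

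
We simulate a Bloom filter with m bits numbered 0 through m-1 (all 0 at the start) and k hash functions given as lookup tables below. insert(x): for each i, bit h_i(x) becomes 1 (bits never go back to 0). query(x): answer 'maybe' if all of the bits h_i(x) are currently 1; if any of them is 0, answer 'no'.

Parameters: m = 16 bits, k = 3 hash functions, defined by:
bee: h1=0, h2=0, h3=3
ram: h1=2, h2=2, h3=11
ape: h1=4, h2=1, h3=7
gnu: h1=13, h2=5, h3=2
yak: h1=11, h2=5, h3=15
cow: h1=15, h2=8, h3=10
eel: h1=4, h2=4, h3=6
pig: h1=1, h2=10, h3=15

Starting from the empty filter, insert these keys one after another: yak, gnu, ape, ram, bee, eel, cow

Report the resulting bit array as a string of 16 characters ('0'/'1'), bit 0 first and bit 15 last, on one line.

Answer: 1111111110110101

Derivation:
Start: bits=0000000000000000
After insert 'yak': sets bits 5 11 15 -> bits=0000010000010001
After insert 'gnu': sets bits 2 5 13 -> bits=0010010000010101
After insert 'ape': sets bits 1 4 7 -> bits=0110110100010101
After insert 'ram': sets bits 2 11 -> bits=0110110100010101
After insert 'bee': sets bits 0 3 -> bits=1111110100010101
After insert 'eel': sets bits 4 6 -> bits=1111111100010101
After insert 'cow': sets bits 8 10 15 -> bits=1111111110110101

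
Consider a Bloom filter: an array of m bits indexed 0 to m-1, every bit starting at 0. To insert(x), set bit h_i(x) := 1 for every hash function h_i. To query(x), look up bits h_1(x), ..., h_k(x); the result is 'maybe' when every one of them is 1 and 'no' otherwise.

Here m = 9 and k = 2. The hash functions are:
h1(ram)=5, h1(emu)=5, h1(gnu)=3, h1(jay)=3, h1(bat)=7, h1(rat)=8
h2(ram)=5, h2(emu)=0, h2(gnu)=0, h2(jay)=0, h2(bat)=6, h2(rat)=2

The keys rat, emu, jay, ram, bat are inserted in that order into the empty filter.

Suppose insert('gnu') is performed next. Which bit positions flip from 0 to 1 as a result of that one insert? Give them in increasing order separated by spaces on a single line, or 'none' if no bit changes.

Start: bits=000000000
After insert 'rat': sets bits 2 8 -> bits=001000001
After insert 'emu': sets bits 0 5 -> bits=101001001
After insert 'jay': sets bits 0 3 -> bits=101101001
After insert 'ram': sets bits 5 -> bits=101101001
After insert 'bat': sets bits 6 7 -> bits=101101111
insert 'gnu' would touch bits 0 3; currently bit0=1, bit3=1
Bits that are 0 among those (would change 0->1): none

Answer: none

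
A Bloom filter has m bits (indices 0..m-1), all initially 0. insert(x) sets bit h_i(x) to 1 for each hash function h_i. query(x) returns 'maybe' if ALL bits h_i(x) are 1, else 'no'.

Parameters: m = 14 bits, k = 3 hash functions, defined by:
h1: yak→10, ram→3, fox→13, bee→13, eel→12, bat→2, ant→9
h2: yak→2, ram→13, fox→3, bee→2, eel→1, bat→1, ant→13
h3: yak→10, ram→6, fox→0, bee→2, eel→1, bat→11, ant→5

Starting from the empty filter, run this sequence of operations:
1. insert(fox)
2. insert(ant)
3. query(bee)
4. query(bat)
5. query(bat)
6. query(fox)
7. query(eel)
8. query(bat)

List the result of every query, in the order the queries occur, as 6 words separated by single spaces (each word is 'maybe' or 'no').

Answer: no no no maybe no no

Derivation:
Start: bits=00000000000000
Op 1: insert fox -> sets bits 0 3 13 -> bits=10010000000001
Op 2: insert ant -> sets bits 5 9 13 -> bits=10010100010001
Op 3: query bee -> checks bit2=0, bit13=1 (has a 0) -> no
Op 4: query bat -> checks bit1=0, bit2=0, bit11=0 (has a 0) -> no
Op 5: query bat -> checks bit1=0, bit2=0, bit11=0 (has a 0) -> no
Op 6: query fox -> checks bit0=1, bit3=1, bit13=1 (all 1) -> maybe
Op 7: query eel -> checks bit1=0, bit12=0 (has a 0) -> no
Op 8: query bat -> checks bit1=0, bit2=0, bit11=0 (has a 0) -> no
Query results in order: no no no maybe no no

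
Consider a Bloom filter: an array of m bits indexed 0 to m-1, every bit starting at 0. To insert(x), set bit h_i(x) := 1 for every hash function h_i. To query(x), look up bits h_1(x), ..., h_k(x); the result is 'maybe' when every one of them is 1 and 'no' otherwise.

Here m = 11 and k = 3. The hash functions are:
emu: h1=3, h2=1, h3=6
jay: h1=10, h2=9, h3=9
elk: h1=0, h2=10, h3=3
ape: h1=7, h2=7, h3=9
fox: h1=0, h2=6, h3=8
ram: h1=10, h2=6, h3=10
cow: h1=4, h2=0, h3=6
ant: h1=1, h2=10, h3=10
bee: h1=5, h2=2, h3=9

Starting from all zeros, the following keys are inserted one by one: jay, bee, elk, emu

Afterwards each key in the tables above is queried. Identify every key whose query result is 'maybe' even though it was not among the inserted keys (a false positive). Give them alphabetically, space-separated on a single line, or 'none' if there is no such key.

Start: bits=00000000000
After insert 'jay': sets bits 9 10 -> bits=00000000011
After insert 'bee': sets bits 2 5 9 -> bits=00100100011
After insert 'elk': sets bits 0 3 10 -> bits=10110100011
After insert 'emu': sets bits 1 3 6 -> bits=11110110011
Not inserted: ant ape cow fox ram — query each against bits=11110110011:
query ant: checks bit1=1, bit10=1 (all 1) -> maybe => FALSE POSITIVE
query ape: checks bit7=0, bit9=1 (has a 0) -> no => not a false positive
query cow: checks bit0=1, bit4=0, bit6=1 (has a 0) -> no => not a false positive
query fox: checks bit0=1, bit6=1, bit8=0 (has a 0) -> no => not a false positive
query ram: checks bit6=1, bit10=1 (all 1) -> maybe => FALSE POSITIVE
False positives (alphabetical): ant ram

Answer: ant ram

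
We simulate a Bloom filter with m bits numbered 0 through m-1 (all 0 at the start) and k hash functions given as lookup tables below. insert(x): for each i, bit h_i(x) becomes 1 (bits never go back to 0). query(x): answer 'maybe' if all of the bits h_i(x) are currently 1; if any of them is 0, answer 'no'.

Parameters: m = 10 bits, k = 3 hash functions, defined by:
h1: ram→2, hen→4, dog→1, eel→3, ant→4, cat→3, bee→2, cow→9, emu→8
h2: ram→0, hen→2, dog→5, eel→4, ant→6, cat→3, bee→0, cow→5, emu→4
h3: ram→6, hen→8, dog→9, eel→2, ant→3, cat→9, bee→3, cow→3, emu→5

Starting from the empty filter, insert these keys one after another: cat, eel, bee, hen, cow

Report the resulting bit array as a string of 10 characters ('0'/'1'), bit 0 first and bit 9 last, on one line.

Answer: 1011110011

Derivation:
Start: bits=0000000000
After insert 'cat': sets bits 3 9 -> bits=0001000001
After insert 'eel': sets bits 2 3 4 -> bits=0011100001
After insert 'bee': sets bits 0 2 3 -> bits=1011100001
After insert 'hen': sets bits 2 4 8 -> bits=1011100011
After insert 'cow': sets bits 3 5 9 -> bits=1011110011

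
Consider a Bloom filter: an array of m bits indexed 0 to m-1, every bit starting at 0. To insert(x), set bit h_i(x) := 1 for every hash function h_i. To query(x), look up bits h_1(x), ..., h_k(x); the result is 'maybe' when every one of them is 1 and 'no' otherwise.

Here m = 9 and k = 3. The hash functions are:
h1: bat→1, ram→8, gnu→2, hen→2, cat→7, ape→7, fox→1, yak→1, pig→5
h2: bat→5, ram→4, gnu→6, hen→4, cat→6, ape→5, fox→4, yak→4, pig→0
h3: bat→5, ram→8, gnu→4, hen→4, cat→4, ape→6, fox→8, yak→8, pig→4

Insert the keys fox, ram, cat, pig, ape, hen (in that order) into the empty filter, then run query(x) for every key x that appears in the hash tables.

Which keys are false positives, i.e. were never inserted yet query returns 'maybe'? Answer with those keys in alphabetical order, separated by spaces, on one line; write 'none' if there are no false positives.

Start: bits=000000000
After insert 'fox': sets bits 1 4 8 -> bits=010010001
After insert 'ram': sets bits 4 8 -> bits=010010001
After insert 'cat': sets bits 4 6 7 -> bits=010010111
After insert 'pig': sets bits 0 4 5 -> bits=110011111
After insert 'ape': sets bits 5 6 7 -> bits=110011111
After insert 'hen': sets bits 2 4 -> bits=111011111
Not inserted: bat gnu yak — query each against bits=111011111:
query bat: checks bit1=1, bit5=1 (all 1) -> maybe => FALSE POSITIVE
query gnu: checks bit2=1, bit4=1, bit6=1 (all 1) -> maybe => FALSE POSITIVE
query yak: checks bit1=1, bit4=1, bit8=1 (all 1) -> maybe => FALSE POSITIVE
False positives (alphabetical): bat gnu yak

Answer: bat gnu yak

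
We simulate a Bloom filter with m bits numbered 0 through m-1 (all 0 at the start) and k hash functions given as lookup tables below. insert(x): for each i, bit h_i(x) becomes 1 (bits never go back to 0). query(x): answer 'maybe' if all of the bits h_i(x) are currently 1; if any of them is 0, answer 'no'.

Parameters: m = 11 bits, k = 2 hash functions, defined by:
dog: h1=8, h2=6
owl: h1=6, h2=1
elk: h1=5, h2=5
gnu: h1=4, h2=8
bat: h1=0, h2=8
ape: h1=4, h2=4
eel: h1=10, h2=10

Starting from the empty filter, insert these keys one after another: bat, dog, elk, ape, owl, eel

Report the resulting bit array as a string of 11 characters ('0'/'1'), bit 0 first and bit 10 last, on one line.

Start: bits=00000000000
After insert 'bat': sets bits 0 8 -> bits=10000000100
After insert 'dog': sets bits 6 8 -> bits=10000010100
After insert 'elk': sets bits 5 -> bits=10000110100
After insert 'ape': sets bits 4 -> bits=10001110100
After insert 'owl': sets bits 1 6 -> bits=11001110100
After insert 'eel': sets bits 10 -> bits=11001110101

Answer: 11001110101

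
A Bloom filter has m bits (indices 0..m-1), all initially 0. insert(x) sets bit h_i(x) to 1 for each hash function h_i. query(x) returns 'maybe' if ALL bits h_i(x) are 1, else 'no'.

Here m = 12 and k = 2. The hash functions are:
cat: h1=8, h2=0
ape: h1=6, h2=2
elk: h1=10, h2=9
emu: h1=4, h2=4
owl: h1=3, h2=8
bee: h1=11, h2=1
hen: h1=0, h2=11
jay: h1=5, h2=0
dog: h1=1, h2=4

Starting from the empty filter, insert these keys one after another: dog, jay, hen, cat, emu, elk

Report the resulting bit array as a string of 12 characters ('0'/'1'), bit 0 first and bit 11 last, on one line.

Answer: 110011001111

Derivation:
Start: bits=000000000000
After insert 'dog': sets bits 1 4 -> bits=010010000000
After insert 'jay': sets bits 0 5 -> bits=110011000000
After insert 'hen': sets bits 0 11 -> bits=110011000001
After insert 'cat': sets bits 0 8 -> bits=110011001001
After insert 'emu': sets bits 4 -> bits=110011001001
After insert 'elk': sets bits 9 10 -> bits=110011001111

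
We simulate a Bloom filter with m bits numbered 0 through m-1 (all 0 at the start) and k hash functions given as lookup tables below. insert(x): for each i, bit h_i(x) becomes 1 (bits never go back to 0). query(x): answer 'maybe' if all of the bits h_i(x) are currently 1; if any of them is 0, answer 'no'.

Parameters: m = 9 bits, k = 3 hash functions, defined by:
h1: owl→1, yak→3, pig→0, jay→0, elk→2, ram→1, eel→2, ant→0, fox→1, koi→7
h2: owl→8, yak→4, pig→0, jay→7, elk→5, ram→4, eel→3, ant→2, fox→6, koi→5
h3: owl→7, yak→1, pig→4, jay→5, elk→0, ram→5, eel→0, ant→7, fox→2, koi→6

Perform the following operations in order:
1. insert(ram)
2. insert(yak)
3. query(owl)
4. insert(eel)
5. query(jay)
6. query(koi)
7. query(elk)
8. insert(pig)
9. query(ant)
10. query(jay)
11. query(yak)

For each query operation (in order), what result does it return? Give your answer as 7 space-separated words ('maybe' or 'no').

Answer: no no no maybe no no maybe

Derivation:
Start: bits=000000000
Op 1: insert ram -> sets bits 1 4 5 -> bits=010011000
Op 2: insert yak -> sets bits 1 3 4 -> bits=010111000
Op 3: query owl -> checks bit1=1, bit7=0, bit8=0 (has a 0) -> no
Op 4: insert eel -> sets bits 0 2 3 -> bits=111111000
Op 5: query jay -> checks bit0=1, bit5=1, bit7=0 (has a 0) -> no
Op 6: query koi -> checks bit5=1, bit6=0, bit7=0 (has a 0) -> no
Op 7: query elk -> checks bit0=1, bit2=1, bit5=1 (all 1) -> maybe
Op 8: insert pig -> sets bits 0 4 -> bits=111111000
Op 9: query ant -> checks bit0=1, bit2=1, bit7=0 (has a 0) -> no
Op 10: query jay -> checks bit0=1, bit5=1, bit7=0 (has a 0) -> no
Op 11: query yak -> checks bit1=1, bit3=1, bit4=1 (all 1) -> maybe
Query results in order: no no no maybe no no maybe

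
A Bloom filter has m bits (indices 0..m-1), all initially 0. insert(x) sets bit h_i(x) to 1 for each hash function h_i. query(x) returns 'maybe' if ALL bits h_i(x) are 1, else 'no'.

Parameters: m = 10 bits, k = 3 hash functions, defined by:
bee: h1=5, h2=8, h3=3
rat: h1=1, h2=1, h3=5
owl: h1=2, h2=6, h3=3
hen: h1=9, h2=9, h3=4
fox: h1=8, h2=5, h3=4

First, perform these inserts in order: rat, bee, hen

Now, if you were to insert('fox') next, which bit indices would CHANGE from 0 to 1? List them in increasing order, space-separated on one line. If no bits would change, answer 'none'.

Start: bits=0000000000
After insert 'rat': sets bits 1 5 -> bits=0100010000
After insert 'bee': sets bits 3 5 8 -> bits=0101010010
After insert 'hen': sets bits 4 9 -> bits=0101110011
insert 'fox' would touch bits 4 5 8; currently bit4=1, bit5=1, bit8=1
Bits that are 0 among those (would change 0->1): none

Answer: none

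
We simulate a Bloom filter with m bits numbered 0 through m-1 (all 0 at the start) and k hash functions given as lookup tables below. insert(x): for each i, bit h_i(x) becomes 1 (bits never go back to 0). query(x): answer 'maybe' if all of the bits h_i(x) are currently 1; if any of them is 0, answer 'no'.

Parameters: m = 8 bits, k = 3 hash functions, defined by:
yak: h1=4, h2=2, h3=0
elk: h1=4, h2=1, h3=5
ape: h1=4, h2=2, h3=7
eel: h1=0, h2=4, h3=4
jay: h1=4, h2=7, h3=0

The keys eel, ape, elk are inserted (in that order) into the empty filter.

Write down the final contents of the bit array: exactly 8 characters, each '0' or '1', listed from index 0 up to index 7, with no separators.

Answer: 11101101

Derivation:
Start: bits=00000000
After insert 'eel': sets bits 0 4 -> bits=10001000
After insert 'ape': sets bits 2 4 7 -> bits=10101001
After insert 'elk': sets bits 1 4 5 -> bits=11101101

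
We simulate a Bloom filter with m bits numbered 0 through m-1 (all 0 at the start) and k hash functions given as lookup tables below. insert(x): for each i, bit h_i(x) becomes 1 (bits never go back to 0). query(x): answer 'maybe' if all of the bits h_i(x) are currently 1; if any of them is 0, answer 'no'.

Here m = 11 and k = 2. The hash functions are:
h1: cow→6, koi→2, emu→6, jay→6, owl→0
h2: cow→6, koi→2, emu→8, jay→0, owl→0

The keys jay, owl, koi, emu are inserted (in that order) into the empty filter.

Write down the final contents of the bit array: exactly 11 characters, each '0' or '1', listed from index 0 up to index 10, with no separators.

Answer: 10100010100

Derivation:
Start: bits=00000000000
After insert 'jay': sets bits 0 6 -> bits=10000010000
After insert 'owl': sets bits 0 -> bits=10000010000
After insert 'koi': sets bits 2 -> bits=10100010000
After insert 'emu': sets bits 6 8 -> bits=10100010100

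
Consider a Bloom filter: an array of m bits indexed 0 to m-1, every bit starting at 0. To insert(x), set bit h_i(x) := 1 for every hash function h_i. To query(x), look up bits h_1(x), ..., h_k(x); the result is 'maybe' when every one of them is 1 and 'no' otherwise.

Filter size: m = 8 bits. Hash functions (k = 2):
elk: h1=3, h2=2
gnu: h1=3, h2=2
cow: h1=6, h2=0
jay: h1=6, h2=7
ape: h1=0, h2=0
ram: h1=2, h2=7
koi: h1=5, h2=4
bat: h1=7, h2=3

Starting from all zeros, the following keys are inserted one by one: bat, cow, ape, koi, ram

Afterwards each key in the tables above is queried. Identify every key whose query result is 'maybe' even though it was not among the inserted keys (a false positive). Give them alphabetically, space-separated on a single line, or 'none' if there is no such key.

Start: bits=00000000
After insert 'bat': sets bits 3 7 -> bits=00010001
After insert 'cow': sets bits 0 6 -> bits=10010011
After insert 'ape': sets bits 0 -> bits=10010011
After insert 'koi': sets bits 4 5 -> bits=10011111
After insert 'ram': sets bits 2 7 -> bits=10111111
Not inserted: elk gnu jay — query each against bits=10111111:
query elk: checks bit2=1, bit3=1 (all 1) -> maybe => FALSE POSITIVE
query gnu: checks bit2=1, bit3=1 (all 1) -> maybe => FALSE POSITIVE
query jay: checks bit6=1, bit7=1 (all 1) -> maybe => FALSE POSITIVE
False positives (alphabetical): elk gnu jay

Answer: elk gnu jay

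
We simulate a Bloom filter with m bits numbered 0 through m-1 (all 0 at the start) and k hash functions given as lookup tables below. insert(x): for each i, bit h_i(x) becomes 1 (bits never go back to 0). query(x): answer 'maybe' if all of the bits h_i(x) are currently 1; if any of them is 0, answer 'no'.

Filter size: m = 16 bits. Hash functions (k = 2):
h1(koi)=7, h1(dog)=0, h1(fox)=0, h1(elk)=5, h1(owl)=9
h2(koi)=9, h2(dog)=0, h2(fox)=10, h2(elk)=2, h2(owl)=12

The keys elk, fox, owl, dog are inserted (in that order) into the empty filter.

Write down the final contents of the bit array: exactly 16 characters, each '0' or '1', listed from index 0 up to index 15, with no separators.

Start: bits=0000000000000000
After insert 'elk': sets bits 2 5 -> bits=0010010000000000
After insert 'fox': sets bits 0 10 -> bits=1010010000100000
After insert 'owl': sets bits 9 12 -> bits=1010010001101000
After insert 'dog': sets bits 0 -> bits=1010010001101000

Answer: 1010010001101000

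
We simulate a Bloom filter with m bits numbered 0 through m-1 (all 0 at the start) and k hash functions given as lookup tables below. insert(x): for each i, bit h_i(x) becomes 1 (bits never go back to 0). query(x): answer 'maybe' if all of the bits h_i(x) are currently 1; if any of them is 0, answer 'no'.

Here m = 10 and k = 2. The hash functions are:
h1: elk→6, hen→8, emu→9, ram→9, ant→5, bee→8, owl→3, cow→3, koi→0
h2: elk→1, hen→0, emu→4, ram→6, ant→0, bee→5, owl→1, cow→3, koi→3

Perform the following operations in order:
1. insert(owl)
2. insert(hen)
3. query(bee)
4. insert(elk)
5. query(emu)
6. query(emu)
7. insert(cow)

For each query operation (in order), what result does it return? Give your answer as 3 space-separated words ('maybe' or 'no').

Start: bits=0000000000
Op 1: insert owl -> sets bits 1 3 -> bits=0101000000
Op 2: insert hen -> sets bits 0 8 -> bits=1101000010
Op 3: query bee -> checks bit5=0, bit8=1 (has a 0) -> no
Op 4: insert elk -> sets bits 1 6 -> bits=1101001010
Op 5: query emu -> checks bit4=0, bit9=0 (has a 0) -> no
Op 6: query emu -> checks bit4=0, bit9=0 (has a 0) -> no
Op 7: insert cow -> sets bits 3 -> bits=1101001010
Query results in order: no no no

Answer: no no no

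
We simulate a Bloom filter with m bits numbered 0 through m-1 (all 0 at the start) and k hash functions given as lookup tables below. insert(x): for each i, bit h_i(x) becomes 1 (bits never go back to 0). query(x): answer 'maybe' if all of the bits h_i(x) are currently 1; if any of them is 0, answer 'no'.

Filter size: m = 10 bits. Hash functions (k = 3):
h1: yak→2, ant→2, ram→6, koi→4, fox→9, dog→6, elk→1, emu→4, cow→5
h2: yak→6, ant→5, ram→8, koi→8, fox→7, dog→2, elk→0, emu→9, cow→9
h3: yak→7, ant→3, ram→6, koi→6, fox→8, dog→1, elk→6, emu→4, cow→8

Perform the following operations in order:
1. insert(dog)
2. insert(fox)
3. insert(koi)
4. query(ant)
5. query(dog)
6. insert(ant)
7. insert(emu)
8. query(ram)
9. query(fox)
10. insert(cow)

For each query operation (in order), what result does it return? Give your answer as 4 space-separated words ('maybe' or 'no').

Answer: no maybe maybe maybe

Derivation:
Start: bits=0000000000
Op 1: insert dog -> sets bits 1 2 6 -> bits=0110001000
Op 2: insert fox -> sets bits 7 8 9 -> bits=0110001111
Op 3: insert koi -> sets bits 4 6 8 -> bits=0110101111
Op 4: query ant -> checks bit2=1, bit3=0, bit5=0 (has a 0) -> no
Op 5: query dog -> checks bit1=1, bit2=1, bit6=1 (all 1) -> maybe
Op 6: insert ant -> sets bits 2 3 5 -> bits=0111111111
Op 7: insert emu -> sets bits 4 9 -> bits=0111111111
Op 8: query ram -> checks bit6=1, bit8=1 (all 1) -> maybe
Op 9: query fox -> checks bit7=1, bit8=1, bit9=1 (all 1) -> maybe
Op 10: insert cow -> sets bits 5 8 9 -> bits=0111111111
Query results in order: no maybe maybe maybe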